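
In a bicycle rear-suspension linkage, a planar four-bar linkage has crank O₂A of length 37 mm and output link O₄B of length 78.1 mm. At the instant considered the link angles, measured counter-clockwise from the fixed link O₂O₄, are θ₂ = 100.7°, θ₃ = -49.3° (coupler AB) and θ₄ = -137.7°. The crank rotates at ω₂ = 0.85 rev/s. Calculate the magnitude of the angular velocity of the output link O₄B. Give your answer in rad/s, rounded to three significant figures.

1.27

ω₂ = 5.341 rad/s (from 0.85 rev/s).
Differentiating the loop-closure r₂e^{iθ₂}+r₃e^{iθ₃}=r₁+r₄e^{iθ₄} gives r₂ω₂e^{iθ₂}+r₃ω₃e^{iθ₃}=r₄ω₄e^{iθ₄}.
Eliminating the other unknown: ω₄ = r₂ω₂ sin(θ₂−θ₃) / [r₄ sin(θ₄−θ₃)].
Numerator sine = +0.50000; denominator sine = -0.99961.
Result = 0.037·5.341·(+0.50000) / (0.0781·(-0.99961)) = -1.2656 rad/s; magnitude 1.2656 rad/s.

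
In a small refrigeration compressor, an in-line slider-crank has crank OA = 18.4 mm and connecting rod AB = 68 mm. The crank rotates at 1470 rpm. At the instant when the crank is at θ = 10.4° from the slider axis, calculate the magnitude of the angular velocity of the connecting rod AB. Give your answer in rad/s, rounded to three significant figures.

41.0

ω = 153.9 rad/s (converted from 1470 rpm).
The rod makes angle φ with the slider axis where L sinφ = r sinθ; differentiating, L cosφ·φ̇ = r ω cosθ.
L cosφ = √(L² − r² sin²θ) = 0.067919 m.
|ω_rod| = r ω |cosθ| / √(L² − r² sin²θ) = 0.0184·153.9·0.98357/0.067919 = 41.018 rad/s.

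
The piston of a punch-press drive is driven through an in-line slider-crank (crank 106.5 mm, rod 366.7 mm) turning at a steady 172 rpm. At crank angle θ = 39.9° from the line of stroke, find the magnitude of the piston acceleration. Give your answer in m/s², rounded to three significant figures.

28.5

ω = 2π·172/60 = 18.01 rad/s
x(θ) = r cosθ + √(L² − r² sin²θ); with ω constant, a = ω²·d²x/dθ².
d²x/dθ² = −r cosθ − r²(cos2θ)/√u − r⁴ sin²2θ/(4u^{3/2}),  u = L² − r² sin²θ = 0.129802 m².
Substituting r = 0.1065 m, L = 0.3667 m, θ = 39.9°: d²x/dθ² = -0.087944 m.
a = ω²·d²x/dθ² = (18.01)²·(-0.087944) = -28.531 m/s²;  |a| = 28.531 m/s².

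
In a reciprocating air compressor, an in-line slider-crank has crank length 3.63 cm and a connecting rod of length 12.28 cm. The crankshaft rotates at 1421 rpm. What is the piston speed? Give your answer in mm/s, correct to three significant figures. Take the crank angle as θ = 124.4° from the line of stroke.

3690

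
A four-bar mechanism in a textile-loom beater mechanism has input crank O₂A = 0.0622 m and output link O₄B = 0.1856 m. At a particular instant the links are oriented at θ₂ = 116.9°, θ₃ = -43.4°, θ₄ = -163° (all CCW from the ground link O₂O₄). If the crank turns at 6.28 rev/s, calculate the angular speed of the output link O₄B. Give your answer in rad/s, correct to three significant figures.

5.13

ω₂ = 39.46 rad/s (from 6.28 rev/s).
Differentiating the loop-closure r₂e^{iθ₂}+r₃e^{iθ₃}=r₁+r₄e^{iθ₄} gives r₂ω₂e^{iθ₂}+r₃ω₃e^{iθ₃}=r₄ω₄e^{iθ₄}.
Eliminating the other unknown: ω₄ = r₂ω₂ sin(θ₂−θ₃) / [r₄ sin(θ₄−θ₃)].
Numerator sine = +0.33710; denominator sine = -0.86949.
Result = 0.0622·39.46·(+0.33710) / (0.1856·(-0.86949)) = -5.1267 rad/s; magnitude 5.1267 rad/s.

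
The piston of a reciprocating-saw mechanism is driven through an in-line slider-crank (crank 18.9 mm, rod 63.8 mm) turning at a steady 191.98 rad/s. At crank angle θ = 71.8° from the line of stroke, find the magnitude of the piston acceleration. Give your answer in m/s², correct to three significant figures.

46.3

ω = 192 rad/s
x(θ) = r cosθ + √(L² − r² sin²θ); with ω constant, a = ω²·d²x/dθ².
d²x/dθ² = −r cosθ − r²(cos2θ)/√u − r⁴ sin²2θ/(4u^{3/2}),  u = L² − r² sin²θ = 0.00374808 m².
Substituting r = 0.0189 m, L = 0.0638 m, θ = 71.8°: d²x/dθ² = -0.0012558 m.
a = ω²·d²x/dθ² = (192)²·(-0.0012558) = -46.283 m/s²;  |a| = 46.283 m/s².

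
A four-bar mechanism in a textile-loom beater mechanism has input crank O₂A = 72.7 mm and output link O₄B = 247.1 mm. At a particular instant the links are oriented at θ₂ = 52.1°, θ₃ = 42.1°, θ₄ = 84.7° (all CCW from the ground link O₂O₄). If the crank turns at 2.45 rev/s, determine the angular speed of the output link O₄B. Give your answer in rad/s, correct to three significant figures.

1.16

ω₂ = 15.39 rad/s (from 2.45 rev/s).
Differentiating the loop-closure r₂e^{iθ₂}+r₃e^{iθ₃}=r₁+r₄e^{iθ₄} gives r₂ω₂e^{iθ₂}+r₃ω₃e^{iθ₃}=r₄ω₄e^{iθ₄}.
Eliminating the other unknown: ω₄ = r₂ω₂ sin(θ₂−θ₃) / [r₄ sin(θ₄−θ₃)].
Numerator sine = +0.17365; denominator sine = +0.67688.
Result = 0.0727·15.39·(+0.17365) / (0.2471·(+0.67688)) = +1.1619 rad/s; magnitude 1.1619 rad/s.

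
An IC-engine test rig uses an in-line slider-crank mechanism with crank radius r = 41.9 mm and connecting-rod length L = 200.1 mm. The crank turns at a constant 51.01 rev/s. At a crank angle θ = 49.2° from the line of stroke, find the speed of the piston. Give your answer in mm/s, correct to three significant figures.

ω = 2π·51 = 320.5 rad/s
For an in-line slider-crank, x = r cosθ + √(L² − r² sin²θ), so v = −rω sinθ·[1 + r cosθ/√(L² − r² sin²θ)].
With r = 0.0419 m, L = 0.2001 m, θ = 49.2°: √(L² − r² sin²θ) = 0.19757 m.
v = −0.0419·320.5·0.75700·[1 + 0.0419·0.65342/0.19757] = -11.575 m/s.
|v| = 11.575 m/s = 11575 mm/s.

11600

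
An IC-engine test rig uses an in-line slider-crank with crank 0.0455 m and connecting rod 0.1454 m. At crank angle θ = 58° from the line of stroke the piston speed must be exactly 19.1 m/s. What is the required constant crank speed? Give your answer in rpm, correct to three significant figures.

For an in-line slider-crank, |v_piston| = rω|sinθ|·[1 + r cosθ/√(L² − r² sin²θ)].
With r = 0.0455 m, L = 0.1454 m, θ = 58°: the bracketed kinematic factor |dx/dθ| = 0.045223 m.
ω = v/|dx/dθ| = 19.1/0.045223 = 422.35 rad/s.
N = 60ω/(2π) = 4033.2 rpm.

4030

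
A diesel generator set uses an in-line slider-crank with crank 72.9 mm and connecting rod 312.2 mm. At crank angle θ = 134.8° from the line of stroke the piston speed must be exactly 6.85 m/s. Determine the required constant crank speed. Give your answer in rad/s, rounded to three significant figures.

159

For an in-line slider-crank, |v_piston| = rω|sinθ|·[1 + r cosθ/√(L² − r² sin²θ)].
With r = 0.0729 m, L = 0.3122 m, θ = 134.8°: the bracketed kinematic factor |dx/dθ| = 0.043097 m.
ω = v/|dx/dθ| = 6.85/0.043097 = 158.94 rad/s.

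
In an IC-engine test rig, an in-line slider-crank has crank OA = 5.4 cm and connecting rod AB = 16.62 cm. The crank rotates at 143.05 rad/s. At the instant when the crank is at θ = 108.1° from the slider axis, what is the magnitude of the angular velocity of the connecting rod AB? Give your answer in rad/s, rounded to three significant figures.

ω = 143.1 rad/s
The rod makes angle φ with the slider axis where L sinφ = r sinθ; differentiating, L cosφ·φ̇ = r ω cosθ.
L cosφ = √(L² − r² sin²θ) = 0.15808 m.
|ω_rod| = r ω |cosθ| / √(L² − r² sin²θ) = 0.054·143.1·0.31068/0.15808 = 15.182 rad/s.

15.2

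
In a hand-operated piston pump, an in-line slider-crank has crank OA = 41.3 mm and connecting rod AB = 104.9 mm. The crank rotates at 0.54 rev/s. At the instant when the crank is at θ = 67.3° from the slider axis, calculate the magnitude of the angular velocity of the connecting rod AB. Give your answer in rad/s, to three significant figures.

0.553

ω = 3.393 rad/s (converted from 0.54 rev/s).
The rod makes angle φ with the slider axis where L sinφ = r sinθ; differentiating, L cosφ·φ̇ = r ω cosθ.
L cosφ = √(L² − r² sin²θ) = 0.097736 m.
|ω_rod| = r ω |cosθ| / √(L² − r² sin²θ) = 0.0413·3.393·0.38591/0.097736 = 0.55329 rad/s.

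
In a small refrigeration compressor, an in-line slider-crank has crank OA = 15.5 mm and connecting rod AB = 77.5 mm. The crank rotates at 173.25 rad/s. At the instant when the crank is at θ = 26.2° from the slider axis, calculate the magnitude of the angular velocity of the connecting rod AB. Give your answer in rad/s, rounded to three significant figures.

ω = 173.2 rad/s
The rod makes angle φ with the slider axis where L sinφ = r sinθ; differentiating, L cosφ·φ̇ = r ω cosθ.
L cosφ = √(L² − r² sin²θ) = 0.077197 m.
|ω_rod| = r ω |cosθ| / √(L² − r² sin²θ) = 0.0155·173.2·0.89726/0.077197 = 31.212 rad/s.

31.2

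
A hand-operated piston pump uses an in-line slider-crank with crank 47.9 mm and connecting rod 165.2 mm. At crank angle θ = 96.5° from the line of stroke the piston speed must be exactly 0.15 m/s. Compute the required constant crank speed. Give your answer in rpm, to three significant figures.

For an in-line slider-crank, |v_piston| = rω|sinθ|·[1 + r cosθ/√(L² − r² sin²θ)].
With r = 0.0479 m, L = 0.1652 m, θ = 96.5°: the bracketed kinematic factor |dx/dθ| = 0.045961 m.
ω = v/|dx/dθ| = 0.15/0.045961 = 3.2637 rad/s.
N = 60ω/(2π) = 31.166 rpm.

31.2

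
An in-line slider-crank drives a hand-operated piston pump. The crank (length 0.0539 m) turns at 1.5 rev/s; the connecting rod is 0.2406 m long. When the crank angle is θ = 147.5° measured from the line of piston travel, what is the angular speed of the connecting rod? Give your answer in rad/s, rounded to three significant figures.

1.79

ω = 9.425 rad/s (converted from 1.5 rev/s).
The rod makes angle φ with the slider axis where L sinφ = r sinθ; differentiating, L cosφ·φ̇ = r ω cosθ.
L cosφ = √(L² − r² sin²θ) = 0.23885 m.
|ω_rod| = r ω |cosθ| / √(L² − r² sin²θ) = 0.0539·9.425·0.84339/0.23885 = 1.7938 rad/s.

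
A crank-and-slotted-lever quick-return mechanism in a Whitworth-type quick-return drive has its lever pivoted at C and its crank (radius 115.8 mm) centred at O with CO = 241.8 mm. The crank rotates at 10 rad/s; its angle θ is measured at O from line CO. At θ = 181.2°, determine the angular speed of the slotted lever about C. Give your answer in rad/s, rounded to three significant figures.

ω = 10 rad/s
Crank pin A relative to C: A = (d + r cosθ, r sinθ); lever angle φ = atan2(r sinθ, d + r cosθ).
Differentiating tanφ: φ̇ = rω(d cosθ + r)/(d² + r² + 2dr cosθ).
d² + r² + 2dr cosθ = |CA|² = 0.0158883 m²;  d cosθ + r = -0.12595 m.
|ω_lever| = |0.1158·10·-0.12595| / 0.0158883 = 9.1795 rad/s.

9.18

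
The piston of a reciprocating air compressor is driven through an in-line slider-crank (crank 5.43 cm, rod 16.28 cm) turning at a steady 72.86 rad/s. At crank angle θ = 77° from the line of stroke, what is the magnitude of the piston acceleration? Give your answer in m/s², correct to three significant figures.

25.9

ω = 72.86 rad/s
x(θ) = r cosθ + √(L² − r² sin²θ); with ω constant, a = ω²·d²x/dθ².
d²x/dθ² = −r cosθ − r²(cos2θ)/√u − r⁴ sin²2θ/(4u^{3/2}),  u = L² − r² sin²θ = 0.0237046 m².
Substituting r = 0.0543 m, L = 0.1628 m, θ = 77°: d²x/dθ² = +0.0048832 m.
a = ω²·d²x/dθ² = (72.86)²·(+0.0048832) = +25.923 m/s²;  |a| = 25.923 m/s².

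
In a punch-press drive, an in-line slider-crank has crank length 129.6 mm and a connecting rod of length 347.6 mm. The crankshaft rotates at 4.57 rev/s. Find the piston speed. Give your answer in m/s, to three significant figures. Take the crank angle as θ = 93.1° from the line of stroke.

ω = 2π·4.57 = 28.71 rad/s
For an in-line slider-crank, x = r cosθ + √(L² − r² sin²θ), so v = −rω sinθ·[1 + r cosθ/√(L² − r² sin²θ)].
With r = 0.1296 m, L = 0.3476 m, θ = 93.1°: √(L² − r² sin²θ) = 0.32261 m.
v = −0.1296·28.71·0.99854·[1 + 0.1296·-0.05408/0.32261] = -3.6352 m/s.
|v| = 3.6352 m/s.

3.64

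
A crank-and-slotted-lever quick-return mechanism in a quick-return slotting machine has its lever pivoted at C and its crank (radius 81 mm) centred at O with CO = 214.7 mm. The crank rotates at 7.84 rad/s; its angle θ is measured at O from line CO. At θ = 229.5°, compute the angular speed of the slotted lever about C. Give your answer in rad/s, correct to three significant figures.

1.23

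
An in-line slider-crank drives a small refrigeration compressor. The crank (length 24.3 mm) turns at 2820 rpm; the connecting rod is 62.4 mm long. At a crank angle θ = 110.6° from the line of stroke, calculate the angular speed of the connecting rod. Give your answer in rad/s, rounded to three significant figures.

ω = 295.3 rad/s (converted from 2820 rpm).
The rod makes angle φ with the slider axis where L sinφ = r sinθ; differentiating, L cosφ·φ̇ = r ω cosθ.
L cosφ = √(L² − r² sin²θ) = 0.058107 m.
|ω_rod| = r ω |cosθ| / √(L² − r² sin²θ) = 0.0243·295.3·0.35184/0.058107 = 43.452 rad/s.

43.5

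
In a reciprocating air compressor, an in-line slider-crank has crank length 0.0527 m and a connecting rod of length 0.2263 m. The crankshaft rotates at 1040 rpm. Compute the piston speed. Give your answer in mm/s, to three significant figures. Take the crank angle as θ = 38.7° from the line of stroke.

ω = 2π·1040/60 = 108.9 rad/s
For an in-line slider-crank, x = r cosθ + √(L² − r² sin²θ), so v = −rω sinθ·[1 + r cosθ/√(L² − r² sin²θ)].
With r = 0.0527 m, L = 0.2263 m, θ = 38.7°: √(L² − r² sin²θ) = 0.22389 m.
v = −0.0527·108.9·0.62524·[1 + 0.0527·0.78043/0.22389] = -4.2478 m/s.
|v| = 4.2478 m/s = 4247.8 mm/s.

4250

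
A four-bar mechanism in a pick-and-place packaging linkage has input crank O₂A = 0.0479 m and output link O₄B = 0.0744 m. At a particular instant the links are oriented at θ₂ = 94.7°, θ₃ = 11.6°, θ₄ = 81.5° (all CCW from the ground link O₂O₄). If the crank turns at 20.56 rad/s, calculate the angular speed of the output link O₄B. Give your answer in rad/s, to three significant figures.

14.0

ω₂ = 20.56 rad/s
Differentiating the loop-closure r₂e^{iθ₂}+r₃e^{iθ₃}=r₁+r₄e^{iθ₄} gives r₂ω₂e^{iθ₂}+r₃ω₃e^{iθ₃}=r₄ω₄e^{iθ₄}.
Eliminating the other unknown: ω₄ = r₂ω₂ sin(θ₂−θ₃) / [r₄ sin(θ₄−θ₃)].
Numerator sine = +0.99276; denominator sine = +0.93909.
Result = 0.0479·20.56·(+0.99276) / (0.0744·(+0.93909)) = +13.993 rad/s; magnitude 13.993 rad/s.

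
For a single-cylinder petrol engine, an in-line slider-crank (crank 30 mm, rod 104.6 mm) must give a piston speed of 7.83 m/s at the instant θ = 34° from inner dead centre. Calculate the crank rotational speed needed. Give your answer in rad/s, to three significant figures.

376

For an in-line slider-crank, |v_piston| = rω|sinθ|·[1 + r cosθ/√(L² − r² sin²θ)].
With r = 0.03 m, L = 0.1046 m, θ = 34°: the bracketed kinematic factor |dx/dθ| = 0.020817 m.
ω = v/|dx/dθ| = 7.83/0.020817 = 376.14 rad/s.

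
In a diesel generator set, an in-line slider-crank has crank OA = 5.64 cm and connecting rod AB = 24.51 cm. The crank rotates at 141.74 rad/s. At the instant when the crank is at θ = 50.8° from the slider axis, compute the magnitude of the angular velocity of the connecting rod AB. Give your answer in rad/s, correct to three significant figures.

20.9

ω = 141.7 rad/s
The rod makes angle φ with the slider axis where L sinφ = r sinθ; differentiating, L cosφ·φ̇ = r ω cosθ.
L cosφ = √(L² − r² sin²θ) = 0.24117 m.
|ω_rod| = r ω |cosθ| / √(L² − r² sin²θ) = 0.0564·141.7·0.63203/0.24117 = 20.95 rad/s.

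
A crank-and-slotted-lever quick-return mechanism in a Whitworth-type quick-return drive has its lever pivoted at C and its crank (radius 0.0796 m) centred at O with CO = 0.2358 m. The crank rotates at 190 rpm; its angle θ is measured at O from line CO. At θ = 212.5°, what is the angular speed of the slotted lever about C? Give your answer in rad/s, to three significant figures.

6.24

ω = 19.9 rad/s (from 190 rpm).
Crank pin A relative to C: A = (d + r cosθ, r sinθ); lever angle φ = atan2(r sinθ, d + r cosθ).
Differentiating tanφ: φ̇ = rω(d cosθ + r)/(d² + r² + 2dr cosθ).
d² + r² + 2dr cosθ = |CA|² = 0.0302774 m²;  d cosθ + r = -0.11927 m.
|ω_lever| = |0.0796·19.9·-0.11927| / 0.0302774 = 6.239 rad/s.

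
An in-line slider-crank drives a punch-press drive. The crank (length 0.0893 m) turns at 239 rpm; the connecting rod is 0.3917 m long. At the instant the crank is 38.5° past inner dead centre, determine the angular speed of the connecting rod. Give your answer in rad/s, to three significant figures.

4.51

ω = 25.03 rad/s (converted from 239 rpm).
The rod makes angle φ with the slider axis where L sinφ = r sinθ; differentiating, L cosφ·φ̇ = r ω cosθ.
L cosφ = √(L² − r² sin²θ) = 0.38774 m.
|ω_rod| = r ω |cosθ| / √(L² − r² sin²θ) = 0.0893·25.03·0.78261/0.38774 = 4.5111 rad/s.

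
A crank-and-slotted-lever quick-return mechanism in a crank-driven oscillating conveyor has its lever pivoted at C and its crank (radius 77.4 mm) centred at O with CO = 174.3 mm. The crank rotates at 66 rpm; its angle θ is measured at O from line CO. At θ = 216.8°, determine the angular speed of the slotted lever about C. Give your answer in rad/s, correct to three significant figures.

2.25

ω = 6.912 rad/s (from 66 rpm).
Crank pin A relative to C: A = (d + r cosθ, r sinθ); lever angle φ = atan2(r sinθ, d + r cosθ).
Differentiating tanφ: φ̇ = rω(d cosθ + r)/(d² + r² + 2dr cosθ).
d² + r² + 2dr cosθ = |CA|² = 0.0147662 m²;  d cosθ + r = -0.062167 m.
|ω_lever| = |0.0774·6.912·-0.062167| / 0.0147662 = 2.2522 rad/s.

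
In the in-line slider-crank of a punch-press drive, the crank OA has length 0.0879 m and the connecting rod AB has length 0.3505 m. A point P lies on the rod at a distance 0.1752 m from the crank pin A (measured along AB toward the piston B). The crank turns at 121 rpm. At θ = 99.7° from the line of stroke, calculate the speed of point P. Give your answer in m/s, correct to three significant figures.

1.08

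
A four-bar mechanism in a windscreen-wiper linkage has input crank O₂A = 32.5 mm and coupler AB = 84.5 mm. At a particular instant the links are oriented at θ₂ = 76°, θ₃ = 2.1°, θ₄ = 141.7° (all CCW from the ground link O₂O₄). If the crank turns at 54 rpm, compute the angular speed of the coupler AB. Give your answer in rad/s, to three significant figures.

ω₂ = 5.655 rad/s (from 54 rpm).
Differentiating the loop-closure r₂e^{iθ₂}+r₃e^{iθ₃}=r₁+r₄e^{iθ₄} gives r₂ω₂e^{iθ₂}+r₃ω₃e^{iθ₃}=r₄ω₄e^{iθ₄}.
Eliminating the other unknown: ω₃ = r₂ω₂ sin(θ₄−θ₂) / [r₃ sin(θ₃−θ₄)].
Numerator sine = +0.91140; denominator sine = -0.64812.
Result = 0.0325·5.655·(+0.91140) / (0.0845·(-0.64812)) = -3.0585 rad/s; magnitude 3.0585 rad/s.

3.06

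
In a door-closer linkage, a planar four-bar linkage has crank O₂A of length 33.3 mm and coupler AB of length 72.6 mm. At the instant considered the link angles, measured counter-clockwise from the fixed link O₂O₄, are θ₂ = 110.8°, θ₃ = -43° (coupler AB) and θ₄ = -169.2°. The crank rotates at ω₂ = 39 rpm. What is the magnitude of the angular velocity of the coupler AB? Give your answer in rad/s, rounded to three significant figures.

ω₂ = 4.084 rad/s (from 39 rpm).
Differentiating the loop-closure r₂e^{iθ₂}+r₃e^{iθ₃}=r₁+r₄e^{iθ₄} gives r₂ω₂e^{iθ₂}+r₃ω₃e^{iθ₃}=r₄ω₄e^{iθ₄}.
Eliminating the other unknown: ω₃ = r₂ω₂ sin(θ₄−θ₂) / [r₃ sin(θ₃−θ₄)].
Numerator sine = +0.98481; denominator sine = +0.80696.
Result = 0.0333·4.084·(+0.98481) / (0.0726·(+0.80696)) = +2.2861 rad/s; magnitude 2.2861 rad/s.

2.29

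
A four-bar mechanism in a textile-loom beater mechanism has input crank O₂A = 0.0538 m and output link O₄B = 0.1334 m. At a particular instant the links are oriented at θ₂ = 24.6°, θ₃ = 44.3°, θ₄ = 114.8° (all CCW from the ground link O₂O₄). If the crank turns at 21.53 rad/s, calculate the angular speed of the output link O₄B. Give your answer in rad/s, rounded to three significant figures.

ω₂ = 21.53 rad/s
Differentiating the loop-closure r₂e^{iθ₂}+r₃e^{iθ₃}=r₁+r₄e^{iθ₄} gives r₂ω₂e^{iθ₂}+r₃ω₃e^{iθ₃}=r₄ω₄e^{iθ₄}.
Eliminating the other unknown: ω₄ = r₂ω₂ sin(θ₂−θ₃) / [r₄ sin(θ₄−θ₃)].
Numerator sine = -0.33710; denominator sine = +0.94264.
Result = 0.0538·21.53·(-0.33710) / (0.1334·(+0.94264)) = -3.1051 rad/s; magnitude 3.1051 rad/s.

3.11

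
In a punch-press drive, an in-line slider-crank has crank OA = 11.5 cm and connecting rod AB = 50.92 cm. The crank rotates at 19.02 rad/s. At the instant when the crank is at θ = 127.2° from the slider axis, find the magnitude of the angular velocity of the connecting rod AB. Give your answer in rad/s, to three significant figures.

2.64

ω = 19.02 rad/s
The rod makes angle φ with the slider axis where L sinφ = r sinθ; differentiating, L cosφ·φ̇ = r ω cosθ.
L cosφ = √(L² − r² sin²θ) = 0.50089 m.
|ω_rod| = r ω |cosθ| / √(L² − r² sin²θ) = 0.115·19.02·0.60460/0.50089 = 2.6402 rad/s.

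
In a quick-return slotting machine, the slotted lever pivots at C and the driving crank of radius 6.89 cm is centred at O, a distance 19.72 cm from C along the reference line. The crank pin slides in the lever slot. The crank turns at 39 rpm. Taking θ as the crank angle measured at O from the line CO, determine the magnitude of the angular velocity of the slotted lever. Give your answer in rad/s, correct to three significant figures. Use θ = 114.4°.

0.109

ω = 4.084 rad/s (from 39 rpm).
Crank pin A relative to C: A = (d + r cosθ, r sinθ); lever angle φ = atan2(r sinθ, d + r cosθ).
Differentiating tanφ: φ̇ = rω(d cosθ + r)/(d² + r² + 2dr cosθ).
d² + r² + 2dr cosθ = |CA|² = 0.0324093 m²;  d cosθ + r = -0.012564 m.
|ω_lever| = |0.0689·4.084·-0.012564| / 0.0324093 = 0.10909 rad/s.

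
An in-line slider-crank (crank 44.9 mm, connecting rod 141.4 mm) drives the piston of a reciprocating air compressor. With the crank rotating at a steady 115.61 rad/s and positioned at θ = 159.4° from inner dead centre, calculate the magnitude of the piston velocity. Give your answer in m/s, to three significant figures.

1.28

ω = 115.6 rad/s
For an in-line slider-crank, x = r cosθ + √(L² − r² sin²θ), so v = −rω sinθ·[1 + r cosθ/√(L² − r² sin²θ)].
With r = 0.0449 m, L = 0.1414 m, θ = 159.4°: √(L² − r² sin²θ) = 0.14051 m.
v = −0.0449·115.6·0.35184·[1 + 0.0449·-0.93606/0.14051] = -1.2801 m/s.
|v| = 1.2801 m/s.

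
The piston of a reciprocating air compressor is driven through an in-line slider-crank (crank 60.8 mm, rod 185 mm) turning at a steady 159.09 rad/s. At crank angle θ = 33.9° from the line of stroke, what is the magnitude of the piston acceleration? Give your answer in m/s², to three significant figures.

1480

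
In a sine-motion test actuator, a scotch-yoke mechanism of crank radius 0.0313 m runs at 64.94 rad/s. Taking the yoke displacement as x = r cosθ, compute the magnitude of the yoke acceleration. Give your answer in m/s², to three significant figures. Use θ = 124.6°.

75.0

ω = 64.94 rad/s
x = r cosθ ⇒ ẍ = −rω² cosθ (ω constant).
|a| = rω²|cosθ| = 0.0313·(64.94)²·|cos 124.6°| = 74.955 m/s².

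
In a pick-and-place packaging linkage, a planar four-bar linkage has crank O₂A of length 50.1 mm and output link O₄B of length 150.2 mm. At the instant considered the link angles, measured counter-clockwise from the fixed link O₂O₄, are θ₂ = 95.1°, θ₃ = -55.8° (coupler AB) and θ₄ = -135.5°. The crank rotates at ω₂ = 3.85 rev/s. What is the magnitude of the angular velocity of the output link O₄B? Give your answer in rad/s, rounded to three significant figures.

ω₂ = 24.19 rad/s (from 3.85 rev/s).
Differentiating the loop-closure r₂e^{iθ₂}+r₃e^{iθ₃}=r₁+r₄e^{iθ₄} gives r₂ω₂e^{iθ₂}+r₃ω₃e^{iθ₃}=r₄ω₄e^{iθ₄}.
Eliminating the other unknown: ω₄ = r₂ω₂ sin(θ₂−θ₃) / [r₄ sin(θ₄−θ₃)].
Numerator sine = +0.48634; denominator sine = -0.98389.
Result = 0.0501·24.19·(+0.48634) / (0.1502·(-0.98389)) = -3.9884 rad/s; magnitude 3.9884 rad/s.

3.99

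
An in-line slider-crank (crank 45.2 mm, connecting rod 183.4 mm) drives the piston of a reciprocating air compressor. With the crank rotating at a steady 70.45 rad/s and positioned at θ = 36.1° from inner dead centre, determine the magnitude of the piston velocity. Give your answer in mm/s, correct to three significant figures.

ω = 70.45 rad/s
For an in-line slider-crank, x = r cosθ + √(L² − r² sin²θ), so v = −rω sinθ·[1 + r cosθ/√(L² − r² sin²θ)].
With r = 0.0452 m, L = 0.1834 m, θ = 36.1°: √(L² − r² sin²θ) = 0.18146 m.
v = −0.0452·70.45·0.58920·[1 + 0.0452·0.80799/0.18146] = -2.2538 m/s.
|v| = 2.2538 m/s = 2253.8 mm/s.

2250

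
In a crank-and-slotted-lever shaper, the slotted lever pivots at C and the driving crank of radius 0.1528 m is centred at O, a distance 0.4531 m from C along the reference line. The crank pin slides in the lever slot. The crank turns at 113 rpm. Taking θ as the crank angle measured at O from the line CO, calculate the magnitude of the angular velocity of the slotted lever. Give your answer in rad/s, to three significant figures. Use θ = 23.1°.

ω = 11.83 rad/s (from 113 rpm).
Crank pin A relative to C: A = (d + r cosθ, r sinθ); lever angle φ = atan2(r sinθ, d + r cosθ).
Differentiating tanφ: φ̇ = rω(d cosθ + r)/(d² + r² + 2dr cosθ).
d² + r² + 2dr cosθ = |CA|² = 0.356013 m²;  d cosθ + r = +0.56957 m.
|ω_lever| = |0.1528·11.83·+0.56957| / 0.356013 = 2.8928 rad/s.

2.89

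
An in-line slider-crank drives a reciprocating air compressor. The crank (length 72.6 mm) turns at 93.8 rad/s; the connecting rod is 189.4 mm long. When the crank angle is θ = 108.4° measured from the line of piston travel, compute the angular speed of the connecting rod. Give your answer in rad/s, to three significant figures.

ω = 93.8 rad/s
The rod makes angle φ with the slider axis where L sinφ = r sinθ; differentiating, L cosφ·φ̇ = r ω cosθ.
L cosφ = √(L² − r² sin²θ) = 0.17643 m.
|ω_rod| = r ω |cosθ| / √(L² − r² sin²θ) = 0.0726·93.8·0.31565/0.17643 = 12.184 rad/s.

12.2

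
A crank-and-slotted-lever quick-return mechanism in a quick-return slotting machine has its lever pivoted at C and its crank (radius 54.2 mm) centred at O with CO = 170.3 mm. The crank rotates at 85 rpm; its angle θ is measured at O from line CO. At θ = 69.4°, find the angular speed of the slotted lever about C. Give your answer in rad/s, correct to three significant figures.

1.43

ω = 8.901 rad/s (from 85 rpm).
Crank pin A relative to C: A = (d + r cosθ, r sinθ); lever angle φ = atan2(r sinθ, d + r cosθ).
Differentiating tanφ: φ̇ = rω(d cosθ + r)/(d² + r² + 2dr cosθ).
d² + r² + 2dr cosθ = |CA|² = 0.0384349 m²;  d cosθ + r = +0.11412 m.
|ω_lever| = |0.0542·8.901·+0.11412| / 0.0384349 = 1.4324 rad/s.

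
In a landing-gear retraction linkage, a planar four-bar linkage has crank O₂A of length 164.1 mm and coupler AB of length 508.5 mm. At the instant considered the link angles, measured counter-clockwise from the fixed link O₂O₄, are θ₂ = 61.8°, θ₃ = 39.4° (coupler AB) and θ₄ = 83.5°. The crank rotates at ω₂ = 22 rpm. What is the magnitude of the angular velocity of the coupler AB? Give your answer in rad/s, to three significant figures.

ω₂ = 2.304 rad/s (from 22 rpm).
Differentiating the loop-closure r₂e^{iθ₂}+r₃e^{iθ₃}=r₁+r₄e^{iθ₄} gives r₂ω₂e^{iθ₂}+r₃ω₃e^{iθ₃}=r₄ω₄e^{iθ₄}.
Eliminating the other unknown: ω₃ = r₂ω₂ sin(θ₄−θ₂) / [r₃ sin(θ₃−θ₄)].
Numerator sine = +0.36975; denominator sine = -0.69591.
Result = 0.1641·2.304·(+0.36975) / (0.5085·(-0.69591)) = -0.39502 rad/s; magnitude 0.39502 rad/s.

0.395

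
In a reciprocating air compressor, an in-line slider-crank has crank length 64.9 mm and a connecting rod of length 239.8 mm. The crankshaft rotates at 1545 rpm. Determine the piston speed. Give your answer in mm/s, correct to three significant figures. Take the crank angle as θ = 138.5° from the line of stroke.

ω = 2π·1545/60 = 161.8 rad/s
For an in-line slider-crank, x = r cosθ + √(L² − r² sin²θ), so v = −rω sinθ·[1 + r cosθ/√(L² − r² sin²θ)].
With r = 0.0649 m, L = 0.2398 m, θ = 138.5°: √(L² − r² sin²θ) = 0.23591 m.
v = −0.0649·161.8·0.66262·[1 + 0.0649·-0.74896/0.23591] = -5.5241 m/s.
|v| = 5.5241 m/s = 5524.1 mm/s.

5520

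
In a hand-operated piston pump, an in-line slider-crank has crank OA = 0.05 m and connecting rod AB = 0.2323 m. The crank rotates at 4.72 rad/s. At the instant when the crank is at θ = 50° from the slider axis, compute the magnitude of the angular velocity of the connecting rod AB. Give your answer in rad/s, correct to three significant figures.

0.662

ω = 4.72 rad/s
The rod makes angle φ with the slider axis where L sinφ = r sinθ; differentiating, L cosφ·φ̇ = r ω cosθ.
L cosφ = √(L² − r² sin²θ) = 0.22912 m.
|ω_rod| = r ω |cosθ| / √(L² − r² sin²θ) = 0.05·4.72·0.64279/0.22912 = 0.66209 rad/s.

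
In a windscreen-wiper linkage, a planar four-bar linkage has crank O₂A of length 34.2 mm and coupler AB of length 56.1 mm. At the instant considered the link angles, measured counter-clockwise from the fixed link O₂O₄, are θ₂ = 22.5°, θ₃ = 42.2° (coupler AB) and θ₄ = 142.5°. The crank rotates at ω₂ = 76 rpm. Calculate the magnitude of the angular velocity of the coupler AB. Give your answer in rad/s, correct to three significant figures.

4.27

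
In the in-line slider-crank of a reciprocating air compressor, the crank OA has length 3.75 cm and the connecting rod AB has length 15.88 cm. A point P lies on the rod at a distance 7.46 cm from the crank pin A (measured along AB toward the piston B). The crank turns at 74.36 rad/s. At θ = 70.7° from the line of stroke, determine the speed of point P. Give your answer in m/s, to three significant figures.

ω = 74.36 rad/s.  Crank-pin speed |V_A| = rω = 2.7885 m/s, perpendicular to OA.
Rod angle: sinφ = −(r/L) sinθ ⇒ φ = -12.878°; ω_rod = −rω cosθ/√(L²−r²sin²θ) = -5.9535 rad/s.
V_P = V_A + ω_rod × AP, with AP = 0.0746 m along the rod.
Components: V_Px = −rω sinθ − a·ω_rod·sinφ = -2.7308 m/s;  V_Py = rω cosθ + a·ω_rod·cosφ = +0.48868 m/s.
|V_P| = √(V_Px² + V_Py²) = 2.7742 m/s.

2.77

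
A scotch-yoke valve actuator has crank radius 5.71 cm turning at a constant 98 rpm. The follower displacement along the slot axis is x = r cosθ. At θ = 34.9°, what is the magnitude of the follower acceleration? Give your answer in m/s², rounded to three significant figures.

4.93

ω = 10.26 rad/s (from 98 rpm).
x = r cosθ ⇒ ẍ = −rω² cosθ (ω constant).
|a| = rω²|cosθ| = 0.0571·(10.26)²·|cos 34.9°| = 4.9322 m/s².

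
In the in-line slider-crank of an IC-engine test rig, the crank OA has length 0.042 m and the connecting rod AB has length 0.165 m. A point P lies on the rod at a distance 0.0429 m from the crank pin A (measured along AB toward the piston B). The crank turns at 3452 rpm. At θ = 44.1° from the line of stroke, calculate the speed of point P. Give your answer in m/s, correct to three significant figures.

ω = 361.5 rad/s.  Crank-pin speed |V_A| = rω = 15.183 m/s, perpendicular to OA.
Rod angle: sinφ = −(r/L) sinθ ⇒ φ = -10.203°; ω_rod = −rω cosθ/√(L²−r²sin²θ) = -67.141 rad/s.
V_P = V_A + ω_rod × AP, with AP = 0.0429 m along the rod.
Components: V_Px = −rω sinθ − a·ω_rod·sinφ = -11.076 m/s;  V_Py = rω cosθ + a·ω_rod·cosφ = +8.0683 m/s.
|V_P| = √(V_Px² + V_Py²) = 13.703 m/s.

13.7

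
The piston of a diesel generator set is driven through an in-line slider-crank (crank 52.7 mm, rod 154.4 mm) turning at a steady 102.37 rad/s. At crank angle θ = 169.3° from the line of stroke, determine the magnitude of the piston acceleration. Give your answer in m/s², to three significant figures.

ω = 102.4 rad/s
x(θ) = r cosθ + √(L² − r² sin²θ); with ω constant, a = ω²·d²x/dθ².
d²x/dθ² = −r cosθ − r²(cos2θ)/√u − r⁴ sin²2θ/(4u^{3/2}),  u = L² − r² sin²θ = 0.0237436 m².
Substituting r = 0.0527 m, L = 0.1544 m, θ = 169.3°: d²x/dθ² = +0.034932 m.
a = ω²·d²x/dθ² = (102.4)²·(+0.034932) = +366.08 m/s²;  |a| = 366.08 m/s².

366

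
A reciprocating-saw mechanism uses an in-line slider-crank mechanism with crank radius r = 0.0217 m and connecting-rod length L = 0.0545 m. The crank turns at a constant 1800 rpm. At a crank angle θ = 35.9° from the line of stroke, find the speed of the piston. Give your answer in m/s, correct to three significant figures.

ω = 2π·1800/60 = 188.5 rad/s
For an in-line slider-crank, x = r cosθ + √(L² − r² sin²θ), so v = −rω sinθ·[1 + r cosθ/√(L² − r² sin²θ)].
With r = 0.0217 m, L = 0.0545 m, θ = 35.9°: √(L² − r² sin²θ) = 0.052994 m.
v = −0.0217·188.5·0.58637·[1 + 0.0217·0.81004/0.052994] = -3.194 m/s.
|v| = 3.194 m/s.

3.19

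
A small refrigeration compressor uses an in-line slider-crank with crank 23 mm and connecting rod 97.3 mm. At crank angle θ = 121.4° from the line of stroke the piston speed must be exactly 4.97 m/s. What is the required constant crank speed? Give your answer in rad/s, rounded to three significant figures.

For an in-line slider-crank, |v_piston| = rω|sinθ|·[1 + r cosθ/√(L² − r² sin²θ)].
With r = 0.023 m, L = 0.0973 m, θ = 121.4°: the bracketed kinematic factor |dx/dθ| = 0.017163 m.
ω = v/|dx/dθ| = 4.97/0.017163 = 289.57 rad/s.

290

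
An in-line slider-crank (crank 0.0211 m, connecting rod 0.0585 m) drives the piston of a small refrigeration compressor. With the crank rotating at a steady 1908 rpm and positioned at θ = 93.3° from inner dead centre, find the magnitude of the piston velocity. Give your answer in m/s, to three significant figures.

4.12

ω = 2π·1908/60 = 199.8 rad/s
For an in-line slider-crank, x = r cosθ + √(L² − r² sin²θ), so v = −rω sinθ·[1 + r cosθ/√(L² − r² sin²θ)].
With r = 0.0211 m, L = 0.0585 m, θ = 93.3°: √(L² − r² sin²θ) = 0.054576 m.
v = −0.0211·199.8·0.99834·[1 + 0.0211·-0.05756/0.054576] = -4.1152 m/s.
|v| = 4.1152 m/s.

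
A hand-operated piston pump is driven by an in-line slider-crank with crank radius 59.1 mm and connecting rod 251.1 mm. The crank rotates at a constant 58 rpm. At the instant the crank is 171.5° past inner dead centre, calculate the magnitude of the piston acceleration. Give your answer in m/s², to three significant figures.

1.66

ω = 2π·58/60 = 6.074 rad/s
x(θ) = r cosθ + √(L² − r² sin²θ); with ω constant, a = ω²·d²x/dθ².
d²x/dθ² = −r cosθ − r²(cos2θ)/√u − r⁴ sin²2θ/(4u^{3/2}),  u = L² − r² sin²θ = 0.0629749 m².
Substituting r = 0.0591 m, L = 0.2511 m, θ = 171.5°: d²x/dθ² = +0.045124 m.
a = ω²·d²x/dθ² = (6.074)²·(+0.045124) = +1.6646 m/s²;  |a| = 1.6646 m/s².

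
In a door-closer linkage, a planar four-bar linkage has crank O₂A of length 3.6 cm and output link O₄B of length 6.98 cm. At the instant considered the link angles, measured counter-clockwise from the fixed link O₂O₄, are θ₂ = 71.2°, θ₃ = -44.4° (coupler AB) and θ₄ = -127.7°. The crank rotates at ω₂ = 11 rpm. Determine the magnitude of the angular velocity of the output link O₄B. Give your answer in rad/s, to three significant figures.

ω₂ = 1.152 rad/s (from 11 rpm).
Differentiating the loop-closure r₂e^{iθ₂}+r₃e^{iθ₃}=r₁+r₄e^{iθ₄} gives r₂ω₂e^{iθ₂}+r₃ω₃e^{iθ₃}=r₄ω₄e^{iθ₄}.
Eliminating the other unknown: ω₄ = r₂ω₂ sin(θ₂−θ₃) / [r₄ sin(θ₄−θ₃)].
Numerator sine = +0.90183; denominator sine = -0.99317.
Result = 0.036·1.152·(+0.90183) / (0.0698·(-0.99317)) = -0.53947 rad/s; magnitude 0.53947 rad/s.

0.539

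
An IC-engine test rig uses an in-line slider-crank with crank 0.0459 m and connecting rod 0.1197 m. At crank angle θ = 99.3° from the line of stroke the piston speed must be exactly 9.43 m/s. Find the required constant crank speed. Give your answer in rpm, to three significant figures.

For an in-line slider-crank, |v_piston| = rω|sinθ|·[1 + r cosθ/√(L² − r² sin²θ)].
With r = 0.0459 m, L = 0.1197 m, θ = 99.3°: the bracketed kinematic factor |dx/dθ| = 0.042264 m.
ω = v/|dx/dθ| = 9.43/0.042264 = 223.12 rad/s.
N = 60ω/(2π) = 2130.6 rpm.

2130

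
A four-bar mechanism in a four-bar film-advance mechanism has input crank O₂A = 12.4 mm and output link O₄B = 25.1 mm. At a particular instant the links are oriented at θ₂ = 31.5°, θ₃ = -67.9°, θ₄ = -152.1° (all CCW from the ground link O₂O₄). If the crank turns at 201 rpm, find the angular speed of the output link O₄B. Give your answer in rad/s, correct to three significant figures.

ω₂ = 21.05 rad/s (from 201 rpm).
Differentiating the loop-closure r₂e^{iθ₂}+r₃e^{iθ₃}=r₁+r₄e^{iθ₄} gives r₂ω₂e^{iθ₂}+r₃ω₃e^{iθ₃}=r₄ω₄e^{iθ₄}.
Eliminating the other unknown: ω₄ = r₂ω₂ sin(θ₂−θ₃) / [r₄ sin(θ₄−θ₃)].
Numerator sine = +0.98657; denominator sine = -0.99488.
Result = 0.0124·21.05·(+0.98657) / (0.0251·(-0.99488)) = -10.312 rad/s; magnitude 10.312 rad/s.

10.3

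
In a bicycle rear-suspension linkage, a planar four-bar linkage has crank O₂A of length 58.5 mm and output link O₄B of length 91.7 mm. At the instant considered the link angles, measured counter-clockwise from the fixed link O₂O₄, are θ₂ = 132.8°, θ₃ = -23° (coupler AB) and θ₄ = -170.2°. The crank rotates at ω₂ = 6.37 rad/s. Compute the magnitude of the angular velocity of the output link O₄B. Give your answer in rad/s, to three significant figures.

3.08

ω₂ = 6.37 rad/s
Differentiating the loop-closure r₂e^{iθ₂}+r₃e^{iθ₃}=r₁+r₄e^{iθ₄} gives r₂ω₂e^{iθ₂}+r₃ω₃e^{iθ₃}=r₄ω₄e^{iθ₄}.
Eliminating the other unknown: ω₄ = r₂ω₂ sin(θ₂−θ₃) / [r₄ sin(θ₄−θ₃)].
Numerator sine = +0.40992; denominator sine = -0.54171.
Result = 0.0585·6.37·(+0.40992) / (0.0917·(-0.54171)) = -3.0751 rad/s; magnitude 3.0751 rad/s.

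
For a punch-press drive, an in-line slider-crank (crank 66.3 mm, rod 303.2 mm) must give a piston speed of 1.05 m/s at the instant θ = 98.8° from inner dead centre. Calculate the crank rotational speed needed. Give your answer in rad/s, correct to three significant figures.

16.6

For an in-line slider-crank, |v_piston| = rω|sinθ|·[1 + r cosθ/√(L² − r² sin²θ)].
With r = 0.0663 m, L = 0.3032 m, θ = 98.8°: the bracketed kinematic factor |dx/dθ| = 0.063275 m.
ω = v/|dx/dθ| = 1.05/0.063275 = 16.594 rad/s.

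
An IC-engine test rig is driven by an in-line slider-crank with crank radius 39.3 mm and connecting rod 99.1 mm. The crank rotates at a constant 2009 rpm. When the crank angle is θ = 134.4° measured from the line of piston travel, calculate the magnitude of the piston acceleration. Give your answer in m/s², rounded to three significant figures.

1200

ω = 2π·2009/60 = 210.4 rad/s
x(θ) = r cosθ + √(L² − r² sin²θ); with ω constant, a = ω²·d²x/dθ².
d²x/dθ² = −r cosθ − r²(cos2θ)/√u − r⁴ sin²2θ/(4u^{3/2}),  u = L² − r² sin²θ = 0.00903239 m².
Substituting r = 0.0393 m, L = 0.0991 m, θ = 134.4°: d²x/dθ² = +0.027143 m.
a = ω²·d²x/dθ² = (210.4)²·(+0.027143) = +1201.4 m/s²;  |a| = 1201.4 m/s².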